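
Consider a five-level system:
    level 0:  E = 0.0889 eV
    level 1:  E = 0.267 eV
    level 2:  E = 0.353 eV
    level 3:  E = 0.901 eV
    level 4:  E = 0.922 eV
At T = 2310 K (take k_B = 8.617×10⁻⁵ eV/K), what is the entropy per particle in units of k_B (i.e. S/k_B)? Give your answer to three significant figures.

k_BT = 8.617×10⁻⁵ × 2310 K = 0.19905 eV.
Eᵢ/kT = 0.44662, 1.3414, 1.7734, 4.5265, 4.6320.
Z = Σ e^(−Eᵢ/kT) = e^(−0.44662) + e^(−1.3414) + e^(−1.7734) + e^(−4.5265) + e^(−4.6320) = 0.63979 + 0.26148 + 0.16975 + 0.010818 + 0.0097353 = 1.0916.
⟨E⟩ = Σ EᵢPᵢ = 0.18811 eV.
S/k_B = ln Z + ⟨E⟩/kT = ln(1.0916) + 0.18811/0.19905 = 0.087645 + 0.94504 = 1.03.

1.03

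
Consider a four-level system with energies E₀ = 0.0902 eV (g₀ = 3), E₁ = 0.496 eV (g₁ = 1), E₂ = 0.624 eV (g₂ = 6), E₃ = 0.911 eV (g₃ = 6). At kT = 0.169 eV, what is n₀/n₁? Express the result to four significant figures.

n₀/n₁ = (g₀/g₁) exp[−(E₀−E₁)/kT] = (3/1) × exp(−(-0.4058 eV)/(0.169 eV)) = (3/1) × exp(2.40118) = 33.11.

33.11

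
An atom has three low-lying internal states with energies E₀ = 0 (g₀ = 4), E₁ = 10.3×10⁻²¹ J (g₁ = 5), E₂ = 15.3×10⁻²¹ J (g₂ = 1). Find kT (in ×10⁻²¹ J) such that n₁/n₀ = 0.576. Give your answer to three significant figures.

n₁/n₀ = (g₁/g₀) exp[−(E₁−E₀)/kT] = 0.576.
⇒ (E₁−E₀)/kT = ln((5/4)/0.576) = ln(2.1701) = 0.77477.
kT = 10.3 ×10⁻²¹ J / 0.77477 = 13.3 ×10⁻²¹ J.

13.3 ×10⁻²¹ J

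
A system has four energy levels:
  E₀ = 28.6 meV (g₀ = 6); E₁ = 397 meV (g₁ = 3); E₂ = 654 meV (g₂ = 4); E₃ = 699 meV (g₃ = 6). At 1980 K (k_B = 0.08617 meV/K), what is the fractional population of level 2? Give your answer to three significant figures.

0.0156

k_BT = 0.08617 × 1980 K = 170.62 meV.
Eᵢ/kT = 0.16762, 2.3268, 3.8331, 4.0968.
Z = Σ gᵢe^(−Eᵢ/kT) = 6·e^(−0.16762) + 3·e^(−2.3268) + 4·e^(−3.8331) + 6·e^(−4.0968) = 5.0741 + 0.29282 + 0.086570 + 0.099755 = 5.5532.
P₂ = g₂ e^(−E₂/kT) / Z = 0.086570/5.5532 = 0.0156.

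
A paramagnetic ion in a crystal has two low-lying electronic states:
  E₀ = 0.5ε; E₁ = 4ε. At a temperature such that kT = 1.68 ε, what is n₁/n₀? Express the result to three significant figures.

0.125

n₁/n₀ = exp[−(E₁−E₀)/kT] = exp(−(3.5ε)/(1.68ε)) = exp(-2.0833) = 0.125.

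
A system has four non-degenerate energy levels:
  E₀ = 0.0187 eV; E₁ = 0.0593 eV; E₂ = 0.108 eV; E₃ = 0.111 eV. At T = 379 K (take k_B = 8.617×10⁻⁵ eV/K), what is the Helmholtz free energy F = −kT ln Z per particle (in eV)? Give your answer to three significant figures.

k_BT = 8.617×10⁻⁵ × 379 K = 0.032658 eV.
Eᵢ/kT = 0.57260, 1.8158, 3.3070, 3.3989.
Z = Σ e^(−Eᵢ/kT) = e^(−0.57260) + e^(−1.8158) + e^(−3.3070) + e^(−3.3989) = 0.56406 + 0.16271 + 0.036626 + 0.033410 = 0.79681.
F = −kT ln Z = −0.032658 × ln(0.79681) = −0.032658 × -0.22714 = 0.00742 eV.

0.00742 eV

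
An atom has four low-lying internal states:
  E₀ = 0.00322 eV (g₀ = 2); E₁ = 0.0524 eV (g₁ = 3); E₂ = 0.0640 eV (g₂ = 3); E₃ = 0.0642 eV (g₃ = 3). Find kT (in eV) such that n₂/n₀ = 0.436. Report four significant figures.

0.04919 eV

n₂/n₀ = (g₂/g₀) exp[−(E₂−E₀)/kT] = 0.436.
⇒ (E₂−E₀)/kT = ln((3/2)/0.436) = ln(3.44037) = 1.23558.
kT = 0.06078 eV / 1.23558 = 0.04919 eV.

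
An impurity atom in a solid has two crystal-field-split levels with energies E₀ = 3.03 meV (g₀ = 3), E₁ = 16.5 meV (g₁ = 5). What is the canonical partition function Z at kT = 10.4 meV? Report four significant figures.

Eᵢ/kT = 0.291346, 1.58654.
Z = Σ gᵢe^(−Eᵢ/kT) = 3·e^(−0.291346) + 5·e^(−1.58654) = 2.24177 + 1.02316 = 3.26493.

Z = 3.265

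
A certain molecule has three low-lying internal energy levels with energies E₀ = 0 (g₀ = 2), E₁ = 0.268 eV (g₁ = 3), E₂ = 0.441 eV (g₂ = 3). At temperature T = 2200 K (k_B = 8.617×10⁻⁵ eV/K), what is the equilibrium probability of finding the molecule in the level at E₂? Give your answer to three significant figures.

0.0969

k_BT = 8.617×10⁻⁵ × 2200 K = 0.18957 eV.
Eᵢ/kT = 0, 1.4137, 2.3263.
Z = Σ gᵢe^(−Eᵢ/kT) = 2·e^(−0) + 3·e^(−1.4137) + 3·e^(−2.3263) = 2.0000 + 0.72972 + 0.29297 = 3.0227.
P₂ = g₂ e^(−E₂/kT) / Z = 0.29297/3.0227 = 0.0969.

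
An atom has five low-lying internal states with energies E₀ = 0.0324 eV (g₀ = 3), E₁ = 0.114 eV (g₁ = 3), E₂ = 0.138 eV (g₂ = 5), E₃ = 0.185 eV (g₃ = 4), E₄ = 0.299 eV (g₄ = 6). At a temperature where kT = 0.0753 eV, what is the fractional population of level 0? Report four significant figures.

0.5045

Eᵢ/kT = 0.430279, 1.51394, 1.83267, 2.45684, 3.97078.
Z = Σ gᵢe^(−Eᵢ/kT) = 3·e^(−0.430279) + 3·e^(−1.51394) + 5·e^(−1.83267) + 4·e^(−2.45684) + 6·e^(−3.97078) = 1.95098 + 0.660124 + 0.799929 + 0.342821 + 0.113152 = 3.86701.
P₀ = g₀ e^(−E₀/kT) / Z = 1.95098/3.86701 = 0.5045.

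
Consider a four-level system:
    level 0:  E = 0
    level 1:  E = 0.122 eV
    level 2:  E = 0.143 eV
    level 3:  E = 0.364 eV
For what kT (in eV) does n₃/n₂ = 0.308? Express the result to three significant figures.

0.188 eV

n₃/n₂ = exp[−(E₃−E₂)/kT] = 0.308.
⇒ (E₃−E₂)/kT = ln(1/0.308) = ln(3.2468) = 1.1777.
kT = 0.221 eV / 1.1777 = 0.188 eV.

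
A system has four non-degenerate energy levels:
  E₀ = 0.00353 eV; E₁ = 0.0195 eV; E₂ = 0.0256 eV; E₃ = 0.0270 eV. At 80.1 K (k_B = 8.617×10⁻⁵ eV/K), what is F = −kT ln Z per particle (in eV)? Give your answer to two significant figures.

k_BT = 8.617×10⁻⁵ × 80.1 K = 0.006902 eV.
Eᵢ/kT = 0.5114, 2.825, 3.709, 3.912.
Z = Σ e^(−Eᵢ/kT) = e^(−0.5114) + e^(−2.825) + e^(−3.709) + e^(−3.912) = 0.5997 + 0.05931 + 0.02450 + 0.02000 = 0.7035.
F = −kT ln Z = −0.006902 × ln(0.7035) = −0.006902 × -0.3517 = 0.0024 eV.

0.0024 eV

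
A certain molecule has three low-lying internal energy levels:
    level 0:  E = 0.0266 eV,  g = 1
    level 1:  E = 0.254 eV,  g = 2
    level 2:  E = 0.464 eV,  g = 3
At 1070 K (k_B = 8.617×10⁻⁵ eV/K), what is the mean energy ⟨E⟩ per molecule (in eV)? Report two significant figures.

k_BT = 8.617×10⁻⁵ × 1070 K = 0.09220 eV.
Eᵢ/kT = 0.2885, 2.755, 5.033.
Z = Σ gᵢe^(−Eᵢ/kT) = 1·e^(−0.2885) + 2·e^(−2.755) + 3·e^(−5.033) = 0.7494 + 0.1272 + 0.01956 = 0.8962.
⟨E⟩ = Σ Eᵢ gᵢe^(−Eᵢ/kT) / Z = (0.0266·0.7494 + 0.254·0.1272 + 0.464·0.01956) / 0.8962 = 0.068 eV.

0.068 eV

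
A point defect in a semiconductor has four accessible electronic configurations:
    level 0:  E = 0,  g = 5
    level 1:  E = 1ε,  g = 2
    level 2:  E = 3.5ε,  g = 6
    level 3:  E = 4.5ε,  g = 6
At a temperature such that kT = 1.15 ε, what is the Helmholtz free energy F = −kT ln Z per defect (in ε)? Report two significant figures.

-2.1 ε

Eᵢ/kT = 0, 0.8696, 3.043, 3.913.
Z = Σ gᵢe^(−Eᵢ/kT) = 5·e^(−0) + 2·e^(−0.8696) + 6·e^(−3.043) + 6·e^(−3.913) = 5.000 + 0.8382 + 0.2861 + 0.1199 = 6.244.
F = −kT ln Z = −1.15 × ln(6.244) = −1.15 × 1.832 = -2.1 ε.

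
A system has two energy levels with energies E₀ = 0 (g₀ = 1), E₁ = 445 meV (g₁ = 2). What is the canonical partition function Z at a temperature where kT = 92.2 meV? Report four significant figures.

Eᵢ/kT = 0, 4.82646.
Z = Σ gᵢe^(−Eᵢ/kT) = 1·e^(−0) + 2·e^(−4.82646) = 1.00000 + 0.0160297 = 1.01603.

Z = 1.016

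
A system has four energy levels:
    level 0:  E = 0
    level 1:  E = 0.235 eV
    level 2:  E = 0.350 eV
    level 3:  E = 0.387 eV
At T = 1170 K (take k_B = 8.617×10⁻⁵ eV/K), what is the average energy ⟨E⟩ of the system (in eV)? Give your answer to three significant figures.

0.0366 eV

k_BT = 8.617×10⁻⁵ × 1170 K = 0.10082 eV.
Eᵢ/kT = 0, 2.3309, 3.4715, 3.8385.
Z = Σ e^(−Eᵢ/kT) = e^(−0) + e^(−2.3309) + e^(−3.4715) + e^(−3.8385) = 1.0000 + 0.097208 + 0.031070 + 0.021526 = 1.1498.
⟨E⟩ = Σ Eᵢ e^(−Eᵢ/kT) / Z = (0·1.0000 + 0.235·0.097208 + 0.350·0.031070 + 0.387·0.021526) / 1.1498 = 0.0366 eV.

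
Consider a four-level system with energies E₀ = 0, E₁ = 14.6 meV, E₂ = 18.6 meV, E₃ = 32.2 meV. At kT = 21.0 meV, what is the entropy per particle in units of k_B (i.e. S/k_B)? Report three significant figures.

1.25

Eᵢ/kT = 0, 0.69524, 0.88571, 1.5333.
Z = Σ e^(−Eᵢ/kT) = e^(−0) + e^(−0.69524) + e^(−0.88571) + e^(−1.5333) = 1.0000 + 0.49895 + 0.41242 + 0.21582 = 2.1272.
⟨E⟩ = Σ EᵢPᵢ = 10.298 meV.
S/k_B = ln Z + ⟨E⟩/kT = ln(2.1272) + 10.298/21.0 = 0.75481 + 0.49038 = 1.25.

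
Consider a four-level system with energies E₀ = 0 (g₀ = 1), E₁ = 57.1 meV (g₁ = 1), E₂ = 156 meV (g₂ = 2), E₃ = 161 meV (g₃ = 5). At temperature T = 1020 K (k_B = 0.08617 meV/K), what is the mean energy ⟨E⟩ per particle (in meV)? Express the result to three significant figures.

k_BT = 0.08617 × 1020 K = 87.893 meV.
Eᵢ/kT = 0, 0.64965, 1.7749, 1.8318.
Z = Σ gᵢe^(−Eᵢ/kT) = 1·e^(−0) + 1·e^(−0.64965) + 2·e^(−1.7749) + 5·e^(−1.8318) = 1.0000 + 0.52223 + 0.33900 + 0.80063 = 2.6619.
⟨E⟩ = Σ Eᵢ gᵢe^(−Eᵢ/kT) / Z = (0·1.0000 + 57.1·0.52223 + 156·0.33900 + 161·0.80063) / 2.6619 = 79.5 meV.

79.5 meV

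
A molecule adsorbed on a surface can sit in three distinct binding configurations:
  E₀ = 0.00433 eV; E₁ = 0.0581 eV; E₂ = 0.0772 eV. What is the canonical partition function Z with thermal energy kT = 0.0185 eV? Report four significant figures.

Eᵢ/kT = 0.234054, 3.14054, 4.17297.
Z = Σ e^(−Eᵢ/kT) = e^(−0.234054) + e^(−3.14054) + e^(−4.17297) = 0.791319 + 0.0432594 + 0.0154064 = 0.849985.

Z = 0.8500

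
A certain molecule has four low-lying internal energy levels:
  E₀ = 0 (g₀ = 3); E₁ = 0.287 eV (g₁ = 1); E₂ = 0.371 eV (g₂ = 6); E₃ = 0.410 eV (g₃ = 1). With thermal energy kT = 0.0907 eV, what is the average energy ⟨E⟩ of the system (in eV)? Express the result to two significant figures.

0.017 eV

Eᵢ/kT = 0, 3.164, 4.090, 4.520.
Z = Σ gᵢe^(−Eᵢ/kT) = 3·e^(−0) + 1·e^(−3.164) + 6·e^(−4.090) + 1·e^(−4.520) = 3.000 + 0.04226 + 0.1004 + 0.01089 = 3.154.
⟨E⟩ = Σ Eᵢ gᵢe^(−Eᵢ/kT) / Z = (0·3.000 + 0.287·0.04226 + 0.371·0.1004 + 0.410·0.01089) / 3.154 = 0.017 eV.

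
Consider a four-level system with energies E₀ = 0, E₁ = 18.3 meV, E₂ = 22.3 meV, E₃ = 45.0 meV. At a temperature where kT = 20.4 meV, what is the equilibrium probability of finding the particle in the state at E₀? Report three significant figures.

Eᵢ/kT = 0, 0.89706, 1.0931, 2.2059.
Z = Σ e^(−Eᵢ/kT) = e^(−0) + e^(−0.89706) + e^(−1.0931) + e^(−2.2059) = 1.0000 + 0.40777 + 0.33518 + 0.11015 = 1.8531.
P₀ = e^(−E₀/kT) / Z = 1.0000/1.8531 = 0.540.

0.540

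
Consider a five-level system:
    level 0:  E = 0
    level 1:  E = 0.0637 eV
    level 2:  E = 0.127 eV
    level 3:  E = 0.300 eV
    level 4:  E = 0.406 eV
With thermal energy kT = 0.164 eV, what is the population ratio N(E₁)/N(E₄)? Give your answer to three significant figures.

n₁/n₄ = exp[−(E₁−E₄)/kT] = exp(−(-0.3423 eV)/(0.164 eV)) = exp(2.0872) = 8.06.

8.06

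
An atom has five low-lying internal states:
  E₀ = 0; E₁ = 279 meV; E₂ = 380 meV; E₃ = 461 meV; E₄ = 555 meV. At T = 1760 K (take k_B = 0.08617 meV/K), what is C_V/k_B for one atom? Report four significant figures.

1.084

k_BT = 0.08617 × 1760 K = 151.659 meV.
Eᵢ/kT = 0, 1.83965, 2.50562, 3.03971, 3.65953.
Z = Σ e^(−Eᵢ/kT) = e^(−0) + e^(−1.83965) + e^(−2.50562) + e^(−3.03971) + e^(−3.65953) = 1.00000 + 0.158873 + 0.0816250 + 0.0478488 + 0.0257446 = 1.31409.
⟨E⟩ = 84.9939 meV, ⟨E²⟩ = 32153.3 meV².
C_V/k_B = (⟨E²⟩ − ⟨E⟩²)/(kT)² = (32153.3 − 7223.96)/23000.5 = 1.084.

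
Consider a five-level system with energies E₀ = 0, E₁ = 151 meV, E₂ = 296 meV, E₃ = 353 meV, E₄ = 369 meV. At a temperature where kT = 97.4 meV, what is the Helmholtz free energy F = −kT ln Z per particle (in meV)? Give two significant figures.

Eᵢ/kT = 0, 1.550, 3.039, 3.624, 3.789.
Z = Σ e^(−Eᵢ/kT) = e^(−0) + e^(−1.550) + e^(−3.039) + e^(−3.624) + e^(−3.789) = 1.000 + 0.2122 + 0.04788 + 0.02668 + 0.02262 = 1.309.
F = −kT ln Z = −97.4 × ln(1.309) = −97.4 × 0.2693 = -26 meV.

-26 meV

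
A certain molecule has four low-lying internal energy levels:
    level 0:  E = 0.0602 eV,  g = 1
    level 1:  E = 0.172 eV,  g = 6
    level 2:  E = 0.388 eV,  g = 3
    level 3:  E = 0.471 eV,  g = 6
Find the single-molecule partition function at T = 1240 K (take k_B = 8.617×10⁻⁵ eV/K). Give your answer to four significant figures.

k_BT = 8.617×10⁻⁵ × 1240 K = 0.106851 eV.
Eᵢ/kT = 0.563401, 1.60972, 3.63122, 4.40801.
Z = Σ gᵢe^(−Eᵢ/kT) = 1·e^(−0.563401) + 6·e^(−1.60972) + 3·e^(−3.63122) + 6·e^(−4.40801) = 0.569270 + 1.19966 + 0.0794516 + 0.0730763 = 1.92146.

Z = 1.921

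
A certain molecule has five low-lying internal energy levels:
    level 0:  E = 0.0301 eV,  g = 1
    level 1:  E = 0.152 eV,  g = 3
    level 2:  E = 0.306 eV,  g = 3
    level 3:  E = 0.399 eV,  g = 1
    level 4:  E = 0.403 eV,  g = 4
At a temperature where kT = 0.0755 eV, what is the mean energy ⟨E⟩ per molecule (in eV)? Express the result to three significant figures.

0.0930 eV

Eᵢ/kT = 0.39868, 2.0132, 4.0530, 5.2848, 5.3377.
Z = Σ gᵢe^(−Eᵢ/kT) = 1·e^(−0.39868) + 3·e^(−2.0132) + 3·e^(−4.0530) + 1·e^(−5.2848) + 4·e^(−5.3377) = 0.67121 + 0.40068 + 0.052111 + 0.0050680 + 0.019228 = 1.1483.
⟨E⟩ = Σ Eᵢ gᵢe^(−Eᵢ/kT) / Z = (0.0301·0.67121 + 0.152·0.40068 + 0.306·0.052111 + 0.399·0.0050680 + 0.403·0.019228) / 1.1483 = 0.0930 eV.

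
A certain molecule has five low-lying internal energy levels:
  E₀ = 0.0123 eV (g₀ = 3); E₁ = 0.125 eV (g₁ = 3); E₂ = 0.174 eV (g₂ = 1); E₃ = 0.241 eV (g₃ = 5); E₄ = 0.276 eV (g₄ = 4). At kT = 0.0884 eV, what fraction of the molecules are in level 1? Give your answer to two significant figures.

Eᵢ/kT = 0.1391, 1.414, 1.968, 2.726, 3.122.
Z = Σ gᵢe^(−Eᵢ/kT) = 3·e^(−0.1391) + 3·e^(−1.414) + 1·e^(−1.968) + 5·e^(−2.726) + 4·e^(−3.122) = 2.610 + 0.7295 + 0.1397 + 0.3274 + 0.1763 = 3.983.
P₁ = g₁ e^(−E₁/kT) / Z = 0.7295/3.983 = 0.18.

0.18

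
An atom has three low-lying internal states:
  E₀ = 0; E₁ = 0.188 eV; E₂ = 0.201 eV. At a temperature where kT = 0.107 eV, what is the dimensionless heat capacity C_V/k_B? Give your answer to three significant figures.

Eᵢ/kT = 0, 1.7570, 1.8785.
Z = Σ e^(−Eᵢ/kT) = e^(−0) + e^(−1.7570) + e^(−1.8785) = 1.0000 + 0.17256 + 0.15282 = 1.3254.
⟨E⟩ = 0.047652 eV, ⟨E²⟩ = 0.0092599 eV².
C_V/k_B = (⟨E²⟩ − ⟨E⟩²)/(kT)² = (0.0092599 − 0.0022707)/0.011449 = 0.610.

0.610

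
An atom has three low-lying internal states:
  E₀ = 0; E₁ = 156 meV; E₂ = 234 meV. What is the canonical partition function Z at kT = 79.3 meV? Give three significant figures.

Z = 1.19

Eᵢ/kT = 0, 1.9672, 2.9508.
Z = Σ e^(−Eᵢ/kT) = e^(−0) + e^(−1.9672) + e^(−2.9508) = 1.0000 + 0.13985 + 0.052298 = 1.1921.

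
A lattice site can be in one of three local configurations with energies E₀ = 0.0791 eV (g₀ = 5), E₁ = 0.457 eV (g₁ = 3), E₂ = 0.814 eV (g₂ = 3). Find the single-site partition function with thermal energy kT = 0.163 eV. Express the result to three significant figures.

Z = 3.28

Eᵢ/kT = 0.48528, 2.8037, 4.9939.
Z = Σ gᵢe^(−Eᵢ/kT) = 5·e^(−0.48528) + 3·e^(−2.8037) + 3·e^(−4.9939) = 3.0776 + 0.18176 + 0.020338 = 3.2797.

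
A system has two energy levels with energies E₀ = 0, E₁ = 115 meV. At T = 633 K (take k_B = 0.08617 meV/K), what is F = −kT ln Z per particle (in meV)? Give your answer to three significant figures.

-6.25 meV

k_BT = 0.08617 × 633 K = 54.546 meV.
Eᵢ/kT = 0, 2.1083.
Z = Σ e^(−Eᵢ/kT) = e^(−0) + e^(−2.1083) = 1.0000 + 0.12144 = 1.1214.
F = −kT ln Z = −54.546 × ln(1.1214) = −54.546 × 0.11458 = -6.25 meV.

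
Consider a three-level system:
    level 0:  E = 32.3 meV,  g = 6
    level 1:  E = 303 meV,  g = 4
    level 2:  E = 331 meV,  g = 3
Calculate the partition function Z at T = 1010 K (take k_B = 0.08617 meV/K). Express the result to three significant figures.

Z = 4.33

k_BT = 0.08617 × 1010 K = 87.032 meV.
Eᵢ/kT = 0.37113, 3.4815, 3.8032.
Z = Σ gᵢe^(−Eᵢ/kT) = 6·e^(−0.37113) + 4·e^(−3.4815) + 3·e^(−3.8032) = 4.1397 + 0.12304 + 0.066898 = 4.3296.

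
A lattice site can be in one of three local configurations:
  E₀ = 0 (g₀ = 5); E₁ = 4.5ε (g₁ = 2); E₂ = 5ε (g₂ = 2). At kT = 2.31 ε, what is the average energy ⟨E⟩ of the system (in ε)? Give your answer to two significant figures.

0.44 ε

Eᵢ/kT = 0, 1.948, 2.165.
Z = Σ gᵢe^(−Eᵢ/kT) = 5·e^(−0) + 2·e^(−1.948) + 2·e^(−2.165) = 5.000 + 0.2851 + 0.2295 = 5.515.
⟨E⟩ = Σ Eᵢ gᵢe^(−Eᵢ/kT) / Z = (0·5.000 + 4.5·0.2851 + 5·0.2295) / 5.515 = 0.44 ε.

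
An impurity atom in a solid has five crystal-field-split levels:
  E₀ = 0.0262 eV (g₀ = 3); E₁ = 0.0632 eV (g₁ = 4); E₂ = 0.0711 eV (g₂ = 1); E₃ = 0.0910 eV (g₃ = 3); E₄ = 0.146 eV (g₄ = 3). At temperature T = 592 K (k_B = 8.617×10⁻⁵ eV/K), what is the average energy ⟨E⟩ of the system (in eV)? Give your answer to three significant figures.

0.0539 eV

k_BT = 8.617×10⁻⁵ × 592 K = 0.051013 eV.
Eᵢ/kT = 0.51359, 1.2389, 1.3938, 1.7839, 2.8620.
Z = Σ gᵢe^(−Eᵢ/kT) = 3·e^(−0.51359) + 4·e^(−1.2389) + 1·e^(−1.3938) + 3·e^(−1.7839) + 3·e^(−2.8620) = 1.7950 + 1.1588 + 0.24813 + 0.50395 + 0.17146 = 3.8773.
⟨E⟩ = Σ Eᵢ gᵢe^(−Eᵢ/kT) / Z = (0.0262·1.7950 + 0.0632·1.1588 + 0.0711·0.24813 + 0.0910·0.50395 + 0.146·0.17146) / 3.8773 = 0.0539 eV.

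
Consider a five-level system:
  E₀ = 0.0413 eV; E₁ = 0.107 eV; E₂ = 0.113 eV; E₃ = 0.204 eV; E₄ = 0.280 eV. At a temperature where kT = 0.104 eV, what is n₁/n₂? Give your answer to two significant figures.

n₁/n₂ = exp[−(E₁−E₂)/kT] = exp(−(-0.006 eV)/(0.104 eV)) = exp(0.05769) = 1.1.

1.1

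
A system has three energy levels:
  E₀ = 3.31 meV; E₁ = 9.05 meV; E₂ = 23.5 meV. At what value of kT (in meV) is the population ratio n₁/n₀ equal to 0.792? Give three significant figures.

24.6 meV

n₁/n₀ = exp[−(E₁−E₀)/kT] = 0.792.
⇒ (E₁−E₀)/kT = ln(1/0.792) = ln(1.2626) = 0.23317.
kT = 5.74 meV / 0.23317 = 24.6 meV.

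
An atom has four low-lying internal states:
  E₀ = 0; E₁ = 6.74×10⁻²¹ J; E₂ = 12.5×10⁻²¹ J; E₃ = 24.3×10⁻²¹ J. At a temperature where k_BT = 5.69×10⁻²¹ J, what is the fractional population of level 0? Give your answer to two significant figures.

0.70

Eᵢ/kT = 0, 1.185, 2.197, 4.271.
Z = Σ e^(−Eᵢ/kT) = e^(−0) + e^(−1.185) + e^(−2.197) + e^(−4.271) = 1.000 + 0.3057 + 0.1111 + 0.01397 = 1.431.
P₀ = e^(−E₀/kT) / Z = 1.000/1.431 = 0.70.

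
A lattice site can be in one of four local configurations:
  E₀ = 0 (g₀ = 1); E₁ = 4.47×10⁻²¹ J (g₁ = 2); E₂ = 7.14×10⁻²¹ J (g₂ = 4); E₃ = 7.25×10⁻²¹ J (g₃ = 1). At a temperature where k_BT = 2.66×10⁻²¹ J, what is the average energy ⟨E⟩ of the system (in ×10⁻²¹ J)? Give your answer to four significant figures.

2.390 ×10⁻²¹ J

Eᵢ/kT = 0, 1.68045, 2.68421, 2.72556.
Z = Σ gᵢe^(−Eᵢ/kT) = 1·e^(−0) + 2·e^(−1.68045) + 4·e^(−2.68421) + 1·e^(−2.72556) = 1.00000 + 0.372580 + 0.273100 + 0.0655095 = 1.71119.
⟨E⟩ = Σ Eᵢ gᵢe^(−Eᵢ/kT) / Z = (0·1.00000 + 4.47·0.372580 + 7.14·0.273100 + 7.25·0.0655095) / 1.71119 = 2.390 ×10⁻²¹ J.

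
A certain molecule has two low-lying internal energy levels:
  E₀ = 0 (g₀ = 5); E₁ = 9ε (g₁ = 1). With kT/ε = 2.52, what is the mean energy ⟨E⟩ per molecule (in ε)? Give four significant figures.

0.05033 ε

Eᵢ/kT = 0, 3.57143.
Z = Σ gᵢe^(−Eᵢ/kT) = 5·e^(−0) + 1·e^(−3.57143) = 5.00000 + 0.0281156 = 5.02812.
⟨E⟩ = Σ Eᵢ gᵢe^(−Eᵢ/kT) / Z = (0·5.00000 + 9·0.0281156) / 5.02812 = 0.05033 ε.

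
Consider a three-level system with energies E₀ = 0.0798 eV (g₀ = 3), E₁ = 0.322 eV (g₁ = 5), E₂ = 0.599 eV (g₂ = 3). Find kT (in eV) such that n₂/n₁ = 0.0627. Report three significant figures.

n₂/n₁ = (g₂/g₁) exp[−(E₂−E₁)/kT] = 0.0627.
⇒ (E₂−E₁)/kT = ln((3/5)/0.0627) = ln(9.5694) = 2.2586.
kT = 0.277 eV / 2.2586 = 0.123 eV.

0.123 eV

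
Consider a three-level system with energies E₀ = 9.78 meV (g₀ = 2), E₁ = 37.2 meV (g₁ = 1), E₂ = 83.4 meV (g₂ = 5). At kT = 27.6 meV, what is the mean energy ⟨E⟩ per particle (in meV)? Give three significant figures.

Eᵢ/kT = 0.35435, 1.3478, 3.0217.
Z = Σ gᵢe^(−Eᵢ/kT) = 2·e^(−0.35435) + 1·e^(−1.3478) + 5·e^(−3.0217) = 1.4033 + 0.25981 + 0.24359 = 1.9067.
⟨E⟩ = Σ Eᵢ gᵢe^(−Eᵢ/kT) / Z = (9.78·1.4033 + 37.2·0.25981 + 83.4·0.24359) / 1.9067 = 22.9 meV.

22.9 meV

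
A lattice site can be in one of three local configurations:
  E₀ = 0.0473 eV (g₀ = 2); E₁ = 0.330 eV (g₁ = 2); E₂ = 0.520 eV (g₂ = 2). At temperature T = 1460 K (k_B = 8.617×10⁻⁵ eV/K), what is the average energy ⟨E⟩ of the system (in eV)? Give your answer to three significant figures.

k_BT = 8.617×10⁻⁵ × 1460 K = 0.12581 eV.
Eᵢ/kT = 0.37596, 2.6230, 4.1332.
Z = Σ gᵢe^(−Eᵢ/kT) = 2·e^(−0.37596) + 2·e^(−2.6230) + 2·e^(−4.1332) = 1.3733 + 0.14517 + 0.032063 = 1.5505.
⟨E⟩ = Σ Eᵢ gᵢe^(−Eᵢ/kT) / Z = (0.0473·1.3733 + 0.330·0.14517 + 0.520·0.032063) / 1.5505 = 0.0835 eV.

0.0835 eV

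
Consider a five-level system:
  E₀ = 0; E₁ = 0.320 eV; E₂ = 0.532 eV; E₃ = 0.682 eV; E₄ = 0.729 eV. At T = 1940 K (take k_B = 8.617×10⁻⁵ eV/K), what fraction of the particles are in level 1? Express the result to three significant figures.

k_BT = 8.617×10⁻⁵ × 1940 K = 0.16717 eV.
Eᵢ/kT = 0, 1.9142, 3.1824, 4.0797, 4.3608.
Z = Σ e^(−Eᵢ/kT) = e^(−0) + e^(−1.9142) + e^(−3.1824) + e^(−4.0797) + e^(−4.3608) = 1.0000 + 0.14746 + 0.041486 + 0.016913 + 0.012768 = 1.2186.
P₁ = e^(−E₁/kT) / Z = 0.14746/1.2186 = 0.121.

0.121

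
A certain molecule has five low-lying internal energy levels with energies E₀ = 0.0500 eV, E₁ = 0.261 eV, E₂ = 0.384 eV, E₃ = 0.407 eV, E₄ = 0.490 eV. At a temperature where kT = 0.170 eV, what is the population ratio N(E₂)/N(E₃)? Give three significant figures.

1.14

n₂/n₃ = exp[−(E₂−E₃)/kT] = exp(−(-0.023 eV)/(0.170 eV)) = exp(0.13529) = 1.14.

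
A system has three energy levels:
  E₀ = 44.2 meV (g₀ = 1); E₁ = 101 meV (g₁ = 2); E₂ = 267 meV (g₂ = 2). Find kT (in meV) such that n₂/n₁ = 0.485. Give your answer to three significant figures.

229 meV

n₂/n₁ = (g₂/g₁) exp[−(E₂−E₁)/kT] = 0.485.
⇒ (E₂−E₁)/kT = ln((2/2)/0.485) = ln(2.0619) = 0.72363.
kT = 166 meV / 0.72363 = 229 meV.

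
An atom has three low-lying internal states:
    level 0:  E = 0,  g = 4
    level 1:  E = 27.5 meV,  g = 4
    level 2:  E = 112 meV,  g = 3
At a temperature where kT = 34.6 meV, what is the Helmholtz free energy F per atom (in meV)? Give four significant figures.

Eᵢ/kT = 0, 0.794798, 3.23699.
Z = Σ gᵢe^(−Eᵢ/kT) = 4·e^(−0) + 4·e^(−0.794798) + 3·e^(−3.23699) = 4.00000 + 1.80669 + 0.117846 = 5.92454.
F = −kT ln Z = −34.6 × ln(5.92454) = −34.6 × 1.77910 = -61.56 meV.

-61.56 meV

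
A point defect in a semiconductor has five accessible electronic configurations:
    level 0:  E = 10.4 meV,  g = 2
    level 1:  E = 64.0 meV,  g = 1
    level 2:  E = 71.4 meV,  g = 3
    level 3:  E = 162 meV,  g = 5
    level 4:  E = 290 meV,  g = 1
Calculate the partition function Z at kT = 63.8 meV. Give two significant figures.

Z = 3.5

Eᵢ/kT = 0.1630, 1.003, 1.119, 2.539, 4.545.
Z = Σ gᵢe^(−Eᵢ/kT) = 2·e^(−0.1630) + 1·e^(−1.003) + 3·e^(−1.119) + 5·e^(−2.539) + 1·e^(−4.545) = 1.699 + 0.3668 + 0.9798 + 0.3947 + 0.01062 = 3.451.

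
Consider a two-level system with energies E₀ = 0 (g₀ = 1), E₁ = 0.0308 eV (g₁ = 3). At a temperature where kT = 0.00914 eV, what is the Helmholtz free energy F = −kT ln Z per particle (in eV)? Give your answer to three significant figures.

Eᵢ/kT = 0, 3.3698.
Z = Σ gᵢe^(−Eᵢ/kT) = 1·e^(−0) + 3·e^(−3.3698) = 1.0000 + 0.10319 = 1.1032.
F = −kT ln Z = −0.00914 × ln(1.1032) = −0.00914 × 0.098215 = -0.000898 eV.

-0.000898 eV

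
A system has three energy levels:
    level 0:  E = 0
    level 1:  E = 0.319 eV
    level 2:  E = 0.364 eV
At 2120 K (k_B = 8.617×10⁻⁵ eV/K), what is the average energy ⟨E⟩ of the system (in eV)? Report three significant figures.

k_BT = 8.617×10⁻⁵ × 2120 K = 0.18268 eV.
Eᵢ/kT = 0, 1.7462, 1.9926.
Z = Σ e^(−Eᵢ/kT) = e^(−0) + e^(−1.7462) + e^(−1.9926) = 1.0000 + 0.17444 + 0.13634 = 1.3108.
⟨E⟩ = Σ Eᵢ e^(−Eᵢ/kT) / Z = (0·1.0000 + 0.319·0.17444 + 0.364·0.13634) / 1.3108 = 0.0803 eV.

0.0803 eV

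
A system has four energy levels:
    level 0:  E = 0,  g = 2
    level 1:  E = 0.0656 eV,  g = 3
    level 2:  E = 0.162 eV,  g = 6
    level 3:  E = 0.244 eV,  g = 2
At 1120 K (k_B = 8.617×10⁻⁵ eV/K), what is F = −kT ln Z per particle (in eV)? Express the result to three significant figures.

k_BT = 8.617×10⁻⁵ × 1120 K = 0.096510 eV.
Eᵢ/kT = 0, 0.67972, 1.6786, 2.5282.
Z = Σ gᵢe^(−Eᵢ/kT) = 2·e^(−0) + 3·e^(−0.67972) + 6·e^(−1.6786) + 2·e^(−2.5282) = 2.0000 + 1.5203 + 1.1198 + 0.15961 = 4.7997.
F = −kT ln Z = −0.096510 × ln(4.7997) = −0.096510 × 1.5686 = -0.151 eV.

-0.151 eV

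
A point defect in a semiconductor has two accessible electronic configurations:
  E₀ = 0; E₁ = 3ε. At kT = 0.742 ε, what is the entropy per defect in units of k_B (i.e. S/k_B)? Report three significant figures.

0.0871

Eᵢ/kT = 0, 4.0431.
Z = Σ e^(−Eᵢ/kT) = e^(−0) + e^(−4.0431) = 1.0000 + 0.017543 = 1.0175.
⟨E⟩ = Σ EᵢPᵢ = 0.051724 ε.
S/k_B = ln Z + ⟨E⟩/kT = ln(1.0175) + 0.051724/0.742 = 0.017349 + 0.069709 = 0.0871.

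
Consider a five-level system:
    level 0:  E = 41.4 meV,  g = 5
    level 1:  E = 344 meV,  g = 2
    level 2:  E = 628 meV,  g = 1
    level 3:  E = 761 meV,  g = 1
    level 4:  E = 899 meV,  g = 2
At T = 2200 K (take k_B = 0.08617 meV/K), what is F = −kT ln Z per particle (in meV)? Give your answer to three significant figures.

k_BT = 0.08617 × 2200 K = 189.57 meV.
Eᵢ/kT = 0.21839, 1.8146, 3.3128, 4.0143, 4.7423.
Z = Σ gᵢe^(−Eᵢ/kT) = 5·e^(−0.21839) + 2·e^(−1.8146) + 1·e^(−3.3128) + 1·e^(−4.0143) + 2·e^(−4.7423) = 4.0191 + 0.32581 + 0.036414 + 0.018056 + 0.017437 = 4.4168.
F = −kT ln Z = −189.57 × ln(4.4168) = −189.57 × 1.4854 = -282 meV.

-282 meV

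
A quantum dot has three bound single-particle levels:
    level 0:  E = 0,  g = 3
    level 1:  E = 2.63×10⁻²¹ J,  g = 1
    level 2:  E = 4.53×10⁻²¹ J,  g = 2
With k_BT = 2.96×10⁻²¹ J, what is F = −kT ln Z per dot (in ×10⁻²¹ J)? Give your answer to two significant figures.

Eᵢ/kT = 0, 0.8885, 1.530.
Z = Σ gᵢe^(−Eᵢ/kT) = 3·e^(−0) + 1·e^(−0.8885) + 2·e^(−1.530) = 3.000 + 0.4113 + 0.4331 = 3.844.
F = −kT ln Z = −2.96 × ln(3.844) = −2.96 × 1.347 = -4.0 ×10⁻²¹ J.

-4.0 ×10⁻²¹ J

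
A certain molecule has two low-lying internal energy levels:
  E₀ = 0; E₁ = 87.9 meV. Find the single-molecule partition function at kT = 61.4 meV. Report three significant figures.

Z = 1.24

Eᵢ/kT = 0, 1.4316.
Z = Σ e^(−Eᵢ/kT) = e^(−0) + e^(−1.4316) = 1.0000 + 0.23893 = 1.2389.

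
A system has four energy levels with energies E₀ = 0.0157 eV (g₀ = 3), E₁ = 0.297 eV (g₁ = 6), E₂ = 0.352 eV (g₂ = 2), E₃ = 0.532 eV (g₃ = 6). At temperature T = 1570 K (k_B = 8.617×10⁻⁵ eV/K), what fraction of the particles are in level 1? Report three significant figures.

k_BT = 8.617×10⁻⁵ × 1570 K = 0.13529 eV.
Eᵢ/kT = 0.11605, 2.1953, 2.6018, 3.9323.
Z = Σ gᵢe^(−Eᵢ/kT) = 3·e^(−0.11605) + 6·e^(−2.1953) + 2·e^(−2.6018) + 6·e^(−3.9323) = 2.6713 + 0.66795 + 0.14828 + 0.11759 = 3.6051.
P₁ = g₁ e^(−E₁/kT) / Z = 0.66795/3.6051 = 0.185.

0.185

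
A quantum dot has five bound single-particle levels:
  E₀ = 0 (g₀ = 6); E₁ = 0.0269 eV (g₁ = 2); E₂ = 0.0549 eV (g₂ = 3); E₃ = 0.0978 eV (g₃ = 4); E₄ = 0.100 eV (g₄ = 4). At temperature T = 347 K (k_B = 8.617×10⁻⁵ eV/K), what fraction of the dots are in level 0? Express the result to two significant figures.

k_BT = 8.617×10⁻⁵ × 347 K = 0.02990 eV.
Eᵢ/kT = 0, 0.8997, 1.836, 3.271, 3.344.
Z = Σ gᵢe^(−Eᵢ/kT) = 6·e^(−0) + 2·e^(−0.8997) + 3·e^(−1.836) + 4·e^(−3.271) + 4·e^(−3.344) = 6.000 + 0.8134 + 0.4784 + 0.1519 + 0.1412 = 7.585.
P₀ = g₀ e^(−E₀/kT) / Z = 6.000/7.585 = 0.79.

0.79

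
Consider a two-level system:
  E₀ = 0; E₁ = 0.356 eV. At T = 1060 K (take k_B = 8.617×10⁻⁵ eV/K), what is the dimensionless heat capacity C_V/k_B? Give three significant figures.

0.296

k_BT = 8.617×10⁻⁵ × 1060 K = 0.091340 eV.
Eᵢ/kT = 0, 3.8975.
Z = Σ e^(−Eᵢ/kT) = e^(−0) + e^(−3.8975) = 1.0000 + 0.020293 = 1.0203.
⟨E⟩ = 0.0070806 eV, ⟨E²⟩ = 0.0025207 eV².
C_V/k_B = (⟨E²⟩ − ⟨E⟩²)/(kT)² = (0.0025207 − 0.000050135)/0.0083430 = 0.296.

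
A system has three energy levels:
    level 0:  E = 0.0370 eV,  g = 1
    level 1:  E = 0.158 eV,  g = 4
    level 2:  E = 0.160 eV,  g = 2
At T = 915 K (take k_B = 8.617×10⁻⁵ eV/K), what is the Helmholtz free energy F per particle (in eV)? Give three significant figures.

-0.0281 eV

k_BT = 8.617×10⁻⁵ × 915 K = 0.078846 eV.
Eᵢ/kT = 0.46927, 2.0039, 2.0293.
Z = Σ gᵢe^(−Eᵢ/kT) = 1·e^(−0.46927) + 4·e^(−2.0039) + 2·e^(−2.0293) = 0.62546 + 0.53923 + 0.26285 = 1.4275.
F = −kT ln Z = −0.078846 × ln(1.4275) = −0.078846 × 0.35592 = -0.0281 eV.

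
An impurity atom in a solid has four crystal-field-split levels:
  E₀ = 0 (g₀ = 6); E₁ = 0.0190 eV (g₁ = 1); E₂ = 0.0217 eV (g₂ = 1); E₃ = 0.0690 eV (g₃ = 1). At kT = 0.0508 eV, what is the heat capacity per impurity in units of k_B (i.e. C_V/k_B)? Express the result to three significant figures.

Eᵢ/kT = 0, 0.37402, 0.42717, 1.3583.
Z = Σ gᵢe^(−Eᵢ/kT) = 6·e^(−0) + 1·e^(−0.37402) + 1·e^(−0.42717) + 1·e^(−1.3583) = 6.0000 + 0.68796 + 0.65235 + 0.25710 = 7.5974.
⟨E⟩ = 0.0059188 eV, ⟨E²⟩ = 0.00023424 eV².
C_V/k_B = (⟨E²⟩ − ⟨E⟩²)/(kT)² = (0.00023424 − 0.000035032)/0.0025806 = 0.0772.

0.0772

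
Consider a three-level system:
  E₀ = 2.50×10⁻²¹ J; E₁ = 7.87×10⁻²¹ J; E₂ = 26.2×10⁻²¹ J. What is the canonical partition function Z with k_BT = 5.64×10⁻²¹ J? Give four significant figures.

Z = 0.8993

Eᵢ/kT = 0.443262, 1.39539, 4.64539.
Z = Σ e^(−Eᵢ/kT) = e^(−0.443262) + e^(−1.39539) + e^(−4.64539) = 0.641939 + 0.247736 + 0.00960578 = 0.899281.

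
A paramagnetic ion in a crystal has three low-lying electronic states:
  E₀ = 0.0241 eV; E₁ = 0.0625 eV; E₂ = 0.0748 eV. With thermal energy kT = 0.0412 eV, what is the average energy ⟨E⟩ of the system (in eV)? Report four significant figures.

Eᵢ/kT = 0.584951, 1.51699, 1.81553.
Z = Σ e^(−Eᵢ/kT) = e^(−0.584951) + e^(−1.51699) + e^(−1.81553) = 0.557133 + 0.219371 + 0.162752 = 0.939256.
⟨E⟩ = Σ Eᵢ e^(−Eᵢ/kT) / Z = (0.0241·0.557133 + 0.0625·0.219371 + 0.0748·0.162752) / 0.939256 = 0.04185 eV.

0.04185 eV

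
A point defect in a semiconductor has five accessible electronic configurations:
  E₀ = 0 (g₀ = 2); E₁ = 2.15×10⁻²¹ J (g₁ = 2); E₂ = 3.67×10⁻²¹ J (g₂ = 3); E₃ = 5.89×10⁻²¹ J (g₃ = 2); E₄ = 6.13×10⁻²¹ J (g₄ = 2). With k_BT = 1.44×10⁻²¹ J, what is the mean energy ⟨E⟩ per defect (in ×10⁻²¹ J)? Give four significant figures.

Eᵢ/kT = 0, 1.49306, 2.54861, 4.09028, 4.25694.
Z = Σ gᵢe^(−Eᵢ/kT) = 2·e^(−0) + 2·e^(−1.49306) + 3·e^(−2.54861) + 2·e^(−4.09028) + 2·e^(−4.25694) = 2.00000 + 0.449368 + 0.234571 + 0.0334691 + 0.0283312 = 2.74574.
⟨E⟩ = Σ Eᵢ gᵢe^(−Eᵢ/kT) / Z = (0·2.00000 + 2.15·0.449368 + 3.67·0.234571 + 5.89·0.0334691 + 6.13·0.0283312) / 2.74574 = 0.8004 ×10⁻²¹ J.

0.8004 ×10⁻²¹ J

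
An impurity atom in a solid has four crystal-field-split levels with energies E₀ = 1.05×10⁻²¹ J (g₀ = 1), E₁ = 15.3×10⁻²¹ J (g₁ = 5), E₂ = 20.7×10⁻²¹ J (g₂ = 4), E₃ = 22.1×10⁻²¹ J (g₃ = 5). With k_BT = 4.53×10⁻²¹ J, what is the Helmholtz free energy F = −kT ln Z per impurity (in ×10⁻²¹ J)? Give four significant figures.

-0.1919 ×10⁻²¹ J

Eᵢ/kT = 0.231788, 3.37748, 4.56954, 4.87859.
Z = Σ gᵢe^(−Eᵢ/kT) = 1·e^(−0.231788) + 5·e^(−3.37748) + 4·e^(−4.56954) + 5·e^(−4.87859) = 0.793114 + 0.170667 + 0.0414509 + 0.0380387 = 1.04327.
F = −kT ln Z = −4.53 × ln(1.04327) = −4.53 × 0.0423600 = -0.1919 ×10⁻²¹ J.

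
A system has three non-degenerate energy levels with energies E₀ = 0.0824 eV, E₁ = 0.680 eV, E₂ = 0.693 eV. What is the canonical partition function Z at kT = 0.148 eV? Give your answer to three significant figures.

Z = 0.592

Eᵢ/kT = 0.55676, 4.5946, 4.6824.
Z = Σ e^(−Eᵢ/kT) = e^(−0.55676) + e^(−4.5946) + e^(−4.6824) = 0.57306 + 0.010106 + 0.0092568 = 0.59242.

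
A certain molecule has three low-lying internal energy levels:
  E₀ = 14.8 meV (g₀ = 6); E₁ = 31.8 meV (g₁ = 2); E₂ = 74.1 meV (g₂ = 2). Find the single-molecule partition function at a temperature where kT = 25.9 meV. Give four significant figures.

Z = 4.089

Eᵢ/kT = 0.571429, 1.22780, 2.86100.
Z = Σ gᵢe^(−Eᵢ/kT) = 6·e^(−0.571429) + 2·e^(−1.22780) + 2·e^(−2.86100) = 3.38831 + 0.585873 + 0.114423 = 4.08861.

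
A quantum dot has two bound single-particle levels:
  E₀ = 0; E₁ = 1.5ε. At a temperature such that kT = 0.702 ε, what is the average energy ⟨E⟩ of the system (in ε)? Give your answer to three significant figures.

Eᵢ/kT = 0, 2.1368.
Z = Σ e^(−Eᵢ/kT) = e^(−0) + e^(−2.1368) = 1.0000 + 0.11803 = 1.1180.
⟨E⟩ = Σ Eᵢ e^(−Eᵢ/kT) / Z = (0·1.0000 + 1.5·0.11803) / 1.1180 = 0.158 ε.

0.158 ε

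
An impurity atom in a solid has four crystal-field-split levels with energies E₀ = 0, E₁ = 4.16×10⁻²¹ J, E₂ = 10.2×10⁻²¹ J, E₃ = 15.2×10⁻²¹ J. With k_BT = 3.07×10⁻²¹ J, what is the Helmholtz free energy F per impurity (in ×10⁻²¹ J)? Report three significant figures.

Eᵢ/kT = 0, 1.3550, 3.3225, 4.9511.
Z = Σ e^(−Eᵢ/kT) = e^(−0) + e^(−1.3550) + e^(−3.3225) + e^(−4.9511) = 1.0000 + 0.25795 + 0.036063 + 0.0070756 = 1.3011.
F = −kT ln Z = −3.07 × ln(1.3011) = −3.07 × 0.26321 = -0.808 ×10⁻²¹ J.

-0.808 ×10⁻²¹ J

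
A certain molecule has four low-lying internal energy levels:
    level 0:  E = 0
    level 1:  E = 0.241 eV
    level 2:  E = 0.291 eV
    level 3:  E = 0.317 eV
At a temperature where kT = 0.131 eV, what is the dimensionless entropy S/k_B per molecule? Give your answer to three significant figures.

0.857

Eᵢ/kT = 0, 1.8397, 2.2214, 2.4198.
Z = Σ e^(−Eᵢ/kT) = e^(−0) + e^(−1.8397) + e^(−2.2214) + e^(−2.4198) = 1.0000 + 0.15887 + 0.10846 + 0.088939 = 1.3563.
⟨E⟩ = Σ EᵢPᵢ = 0.072287 eV.
S/k_B = ln Z + ⟨E⟩/kT = ln(1.3563) + 0.072287/0.131 = 0.30476 + 0.55181 = 0.857.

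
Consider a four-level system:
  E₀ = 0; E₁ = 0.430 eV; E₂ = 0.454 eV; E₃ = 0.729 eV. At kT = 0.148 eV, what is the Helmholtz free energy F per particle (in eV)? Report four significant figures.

Eᵢ/kT = 0, 2.90541, 3.06757, 4.92568.
Z = Σ e^(−Eᵢ/kT) = e^(−0) + e^(−2.90541) + e^(−3.06757) + e^(−4.92568) = 1.00000 + 0.0547263 + 0.0465341 + 0.00725779 = 1.10852.
F = −kT ln Z = −0.148 × ln(1.10852) = −0.148 × 0.103026 = -0.01525 eV.

-0.01525 eV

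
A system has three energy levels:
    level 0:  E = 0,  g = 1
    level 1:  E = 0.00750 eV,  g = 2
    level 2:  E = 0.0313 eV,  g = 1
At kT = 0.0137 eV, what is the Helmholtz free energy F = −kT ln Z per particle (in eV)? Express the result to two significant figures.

-0.011 eV

Eᵢ/kT = 0, 0.5474, 2.285.
Z = Σ gᵢe^(−Eᵢ/kT) = 1·e^(−0) + 2·e^(−0.5474) + 1·e^(−2.285) = 1.000 + 1.157 + 0.1018 = 2.259.
F = −kT ln Z = −0.0137 × ln(2.259) = −0.0137 × 0.8149 = -0.011 eV.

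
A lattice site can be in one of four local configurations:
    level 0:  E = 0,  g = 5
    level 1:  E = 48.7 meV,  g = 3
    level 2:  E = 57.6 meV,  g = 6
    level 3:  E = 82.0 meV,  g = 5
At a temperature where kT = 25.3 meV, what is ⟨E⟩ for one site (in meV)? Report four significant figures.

11.65 meV

Eᵢ/kT = 0, 1.92490, 2.27668, 3.24111.
Z = Σ gᵢe^(−Eᵢ/kT) = 5·e^(−0) + 3·e^(−1.92490) + 6·e^(−2.27668) + 5·e^(−3.24111) = 5.00000 + 0.437671 + 0.615746 + 0.195602 = 6.24902.
⟨E⟩ = Σ Eᵢ gᵢe^(−Eᵢ/kT) / Z = (0·5.00000 + 48.7·0.437671 + 57.6·0.615746 + 82.0·0.195602) / 6.24902 = 11.65 meV.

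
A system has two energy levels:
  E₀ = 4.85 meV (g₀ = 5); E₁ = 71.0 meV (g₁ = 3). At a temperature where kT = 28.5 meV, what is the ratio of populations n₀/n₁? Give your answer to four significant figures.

16.98

n₀/n₁ = (g₀/g₁) exp[−(E₀−E₁)/kT] = (5/3) × exp(−(-66.15 meV)/(28.5 meV)) = (5/3) × exp(2.32105) = 16.98.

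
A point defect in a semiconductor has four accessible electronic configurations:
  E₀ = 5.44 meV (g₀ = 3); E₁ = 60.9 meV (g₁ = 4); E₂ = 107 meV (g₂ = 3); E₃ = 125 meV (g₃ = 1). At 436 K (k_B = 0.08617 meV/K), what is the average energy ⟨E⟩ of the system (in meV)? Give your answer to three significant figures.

k_BT = 0.08617 × 436 K = 37.570 meV.
Eᵢ/kT = 0.14480, 1.6210, 2.8480, 3.3271.
Z = Σ gᵢe^(−Eᵢ/kT) = 3·e^(−0.14480) + 4·e^(−1.6210) + 3·e^(−2.8480) + 1·e^(−3.3271) = 2.5956 + 0.79080 + 0.17388 + 0.035897 = 3.5962.
⟨E⟩ = Σ Eᵢ gᵢe^(−Eᵢ/kT) / Z = (5.44·2.5956 + 60.9·0.79080 + 107·0.17388 + 125·0.035897) / 3.5962 = 23.7 meV.

23.7 meV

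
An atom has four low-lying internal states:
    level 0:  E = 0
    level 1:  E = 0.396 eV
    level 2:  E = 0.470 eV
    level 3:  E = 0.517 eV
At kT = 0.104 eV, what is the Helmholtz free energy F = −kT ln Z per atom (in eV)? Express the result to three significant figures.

-0.00408 eV

Eᵢ/kT = 0, 3.8077, 4.5192, 4.9712.
Z = Σ e^(−Eᵢ/kT) = e^(−0) + e^(−3.8077) + e^(−4.5192) + e^(−4.9712) = 1.0000 + 0.022199 + 0.010898 + 0.0069348 = 1.0400.
F = −kT ln Z = −0.104 × ln(1.0400) = −0.104 × 0.039221 = -0.00408 eV.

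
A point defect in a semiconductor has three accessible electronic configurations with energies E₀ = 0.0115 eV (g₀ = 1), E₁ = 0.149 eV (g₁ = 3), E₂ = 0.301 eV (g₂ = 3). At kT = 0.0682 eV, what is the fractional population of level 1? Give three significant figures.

0.277

Eᵢ/kT = 0.16862, 2.1848, 4.4135.
Z = Σ gᵢe^(−Eᵢ/kT) = 1·e^(−0.16862) + 3·e^(−2.1848) + 3·e^(−4.4135) = 0.84483 + 0.33750 + 0.036338 = 1.2187.
P₁ = g₁ e^(−E₁/kT) / Z = 0.33750/1.2187 = 0.277.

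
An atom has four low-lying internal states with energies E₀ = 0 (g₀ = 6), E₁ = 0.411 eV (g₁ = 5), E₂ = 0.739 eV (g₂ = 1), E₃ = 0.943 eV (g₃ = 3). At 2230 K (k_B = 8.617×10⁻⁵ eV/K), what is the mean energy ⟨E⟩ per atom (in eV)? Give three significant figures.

0.0420 eV

k_BT = 8.617×10⁻⁵ × 2230 K = 0.19216 eV.
Eᵢ/kT = 0, 2.1388, 3.8458, 4.9074.
Z = Σ gᵢe^(−Eᵢ/kT) = 6·e^(−0) + 5·e^(−2.1388) + 1·e^(−3.8458) + 3·e^(−4.9074) = 6.0000 + 0.58898 + 0.021369 + 0.022175 = 6.6325.
⟨E⟩ = Σ Eᵢ gᵢe^(−Eᵢ/kT) / Z = (0·6.0000 + 0.411·0.58898 + 0.739·0.021369 + 0.943·0.022175) / 6.6325 = 0.0420 eV.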